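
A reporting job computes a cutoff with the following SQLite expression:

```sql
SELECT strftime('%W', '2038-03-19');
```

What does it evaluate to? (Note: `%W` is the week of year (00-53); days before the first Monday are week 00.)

11

2038-03-19 is a Friday. SQLite's %W counts Mondays since the year started; the result is 11.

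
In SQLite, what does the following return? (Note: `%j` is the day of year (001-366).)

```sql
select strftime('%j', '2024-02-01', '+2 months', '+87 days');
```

First apply '+2 months', '+87 days': 2024-02-01 → 2024-06-27.
Day-of-year for 2024-06-27: days since 2024-01-01 inclusive = 179, zero-padded to 179.

179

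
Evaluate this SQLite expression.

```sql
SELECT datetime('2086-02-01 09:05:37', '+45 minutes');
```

2086-02-01 09:50:37

+45 minutes from 2086-02-01 09:05:37 is 2086-02-01 09:50:37.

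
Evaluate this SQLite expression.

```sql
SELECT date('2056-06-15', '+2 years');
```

2058-06-15

Adding +2 years to 2056-06-15 gives 2058-06-15.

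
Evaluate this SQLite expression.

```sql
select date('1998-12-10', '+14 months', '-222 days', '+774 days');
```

Adding +14 months to 1998-12-10 gives 2000-02-10.
Applying '-222 days' to 2000-02-10: counting 222 days back gives 1999-07-03.
Applying '+774 days' to 1999-07-03: counting 774 days forward gives 2001-08-15.

2001-08-15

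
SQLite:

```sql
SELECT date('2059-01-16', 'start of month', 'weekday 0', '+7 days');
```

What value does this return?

`start of month` rewinds 2059-01-16 to 2059-01-01.
`weekday 0` advances to the next Sunday; 2059-01-01 is a Wednesday, so it moves forward to 2059-01-05.
Advancing 7 more days within January lands on 2059-01-12.

2059-01-12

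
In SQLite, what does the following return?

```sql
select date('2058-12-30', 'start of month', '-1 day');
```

2058-11-30

`start of month` rewinds 2058-12-30 to 2058-12-01.
Going back 1 day from 2058-12-01 reaches 2058-11-30 (last day of November, 30 days).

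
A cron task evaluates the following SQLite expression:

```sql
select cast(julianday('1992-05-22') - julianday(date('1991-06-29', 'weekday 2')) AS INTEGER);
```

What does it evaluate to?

325

`weekday 2` advances to the next Tuesday; 1991-06-29 is a Saturday, so it moves forward to 1991-07-02.
29 days remain in July 1991 after the 2nd (31 − 2).
Full months from August 1991 through April 1992 contribute their day counts.
Then 22 days into May 1992.
Total: 29 + 31 + 30 + 31 + 30 + 31 + 31 + 29 + 31 + 30 + 22 = 325.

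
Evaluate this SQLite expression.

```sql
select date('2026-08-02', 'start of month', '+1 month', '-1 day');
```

`start of month` rewinds 2026-08-02 to 2026-08-01.
Adding +1 month to 2026-08-01 gives 2026-09-01.
Going back 1 day from 2026-09-01 reaches 2026-08-31 (last day of August, 31 days).

2026-08-31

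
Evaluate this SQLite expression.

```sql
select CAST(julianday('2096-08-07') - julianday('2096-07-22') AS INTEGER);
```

16

9 days remain in July 2096 after the 22nd (31 − 22).
Then 7 days into August 2096.
Total: 9 + 7 = 16.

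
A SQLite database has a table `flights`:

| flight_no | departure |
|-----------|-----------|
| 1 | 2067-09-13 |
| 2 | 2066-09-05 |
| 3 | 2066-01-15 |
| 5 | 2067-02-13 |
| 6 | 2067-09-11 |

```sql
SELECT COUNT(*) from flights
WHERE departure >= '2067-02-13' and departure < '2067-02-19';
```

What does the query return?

Rows in [2067-02-13, 2067-02-19): 2067-02-13 → 1 row.

1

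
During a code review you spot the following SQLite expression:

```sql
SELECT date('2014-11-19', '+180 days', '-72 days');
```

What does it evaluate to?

2015-03-07

Applying '+180 days' to 2014-11-19: counting 180 days forward gives 2015-05-18.
Applying '-72 days' to 2015-05-18: counting 72 days back gives 2015-03-07.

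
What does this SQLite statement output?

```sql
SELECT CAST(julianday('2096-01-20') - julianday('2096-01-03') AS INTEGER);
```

Both dates are in January 2096: 20 − 3 = 17.

17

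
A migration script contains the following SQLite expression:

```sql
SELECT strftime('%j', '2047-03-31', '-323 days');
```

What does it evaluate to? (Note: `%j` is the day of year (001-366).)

First apply '-323 days': 2047-03-31 → 2046-05-12.
Day-of-year for 2046-05-12: days since 2046-01-01 inclusive = 132, zero-padded to 132.

132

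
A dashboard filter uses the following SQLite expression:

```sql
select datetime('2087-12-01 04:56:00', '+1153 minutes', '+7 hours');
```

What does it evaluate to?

1153 minutes = 19h 13m; +1153 minutes from 2087-12-01 04:56:00 is 2087-12-02 00:09:00 (crosses midnight).
+7 hours from 2087-12-02 00:09:00 is 2087-12-02 07:09:00.

2087-12-02 07:09:00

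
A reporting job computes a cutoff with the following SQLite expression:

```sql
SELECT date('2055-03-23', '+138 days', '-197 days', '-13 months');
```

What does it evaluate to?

Applying '+138 days' to 2055-03-23: counting 138 days forward gives 2055-08-08.
Applying '-197 days' to 2055-08-08: counting 197 days back gives 2055-01-23.
Adding -13 months to 2055-01-23 gives 2053-12-23.

2053-12-23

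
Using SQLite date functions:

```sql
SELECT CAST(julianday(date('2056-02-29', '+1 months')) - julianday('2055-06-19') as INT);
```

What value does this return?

284

Adding +1 month to 2056-02-29 gives 2056-03-29.
11 days remain in June 2055 after the 19th (30 − 19).
Full months from July 2055 through February 2056 contribute their day counts.
Then 29 days into March 2056.
Total: 11 + 31 + 31 + 30 + 31 + 30 + 31 + 31 + 29 + 29 = 284.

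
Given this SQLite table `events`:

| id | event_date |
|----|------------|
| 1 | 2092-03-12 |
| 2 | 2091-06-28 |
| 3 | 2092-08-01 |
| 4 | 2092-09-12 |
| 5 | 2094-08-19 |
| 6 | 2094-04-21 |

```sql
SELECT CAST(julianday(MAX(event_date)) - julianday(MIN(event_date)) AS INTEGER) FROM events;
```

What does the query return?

MIN = 2091-06-28, MAX = 2094-08-19.
2 days remain in June 2091 after the 28th (30 − 28).
Full months from July 2091 through July 2094 contribute their day counts.
Then 19 days into August 2094.
Total: 2 + 31 + 31 + 30 + 31 + 30 + 31 + 31 + 29 + 31 + 30 + 31 + 30 + 31 + 31 + 30 + 31 + 30 + 31 + 31 + 28 + 31 + 30 + 31 + 30 + 31 + 31 + 30 + 31 + 30 + 31 + 31 + 28 + 31 + 30 + 31 + 30 + 31 + 19 = 1148.

1148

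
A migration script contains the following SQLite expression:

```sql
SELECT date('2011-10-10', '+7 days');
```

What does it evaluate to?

Advancing 7 more days within October lands on 2011-10-17.

2011-10-17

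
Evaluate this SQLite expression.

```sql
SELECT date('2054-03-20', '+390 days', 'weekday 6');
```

Applying '+390 days' to 2054-03-20: counting 390 days forward gives 2055-04-14.
`weekday 6` advances to the next Saturday; 2055-04-14 is a Wednesday, so it moves forward to 2055-04-17.

2055-04-17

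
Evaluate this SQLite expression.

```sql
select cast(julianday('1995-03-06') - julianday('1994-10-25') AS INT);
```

6 days remain in October 1994 after the 25th (31 − 25).
November 1994: 30 days.
December 1994: 31 days.
January 1995: 31 days.
February 1995: 28 days.
Then 6 days into March 1995.
Total: 6 + 30 + 31 + 31 + 28 + 6 = 132.

132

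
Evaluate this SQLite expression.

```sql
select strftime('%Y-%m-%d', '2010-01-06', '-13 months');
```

First apply '-13 months': 2010-01-06 → 2008-12-06.
`%Y-%m-%d` extracts the ISO date: 2008-12-06.

2008-12-06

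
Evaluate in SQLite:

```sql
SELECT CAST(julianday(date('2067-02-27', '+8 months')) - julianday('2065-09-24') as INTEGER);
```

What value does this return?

763

Adding +8 months to 2067-02-27 gives 2067-10-27.
6 days remain in September 2065 after the 24th (30 − 24).
Full months from October 2065 through September 2067 contribute their day counts.
Then 27 days into October 2067.
Total: 6 + 31 + 30 + 31 + 31 + 28 + 31 + 30 + 31 + 30 + 31 + 31 + 30 + 31 + 30 + 31 + 31 + 28 + 31 + 30 + 31 + 30 + 31 + 31 + 30 + 27 = 763.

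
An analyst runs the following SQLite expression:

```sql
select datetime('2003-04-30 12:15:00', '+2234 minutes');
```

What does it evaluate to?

2234 minutes = 37h 14m; +2234 minutes from 2003-04-30 12:15:00 is 2003-05-02 01:29:00 (crosses midnight).

2003-05-02 01:29:00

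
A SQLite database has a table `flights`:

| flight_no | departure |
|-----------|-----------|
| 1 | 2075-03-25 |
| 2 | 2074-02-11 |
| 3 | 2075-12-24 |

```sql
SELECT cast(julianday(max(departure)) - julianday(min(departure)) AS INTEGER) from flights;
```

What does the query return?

MIN = 2074-02-11, MAX = 2075-12-24.
17 days remain in February 2074 after the 11th (28 − 11).
Full months from March 2074 through November 2075 contribute their day counts.
Then 24 days into December 2075.
Total: 17 + 31 + 30 + 31 + 30 + 31 + 31 + 30 + 31 + 30 + 31 + 31 + 28 + 31 + 30 + 31 + 30 + 31 + 31 + 30 + 31 + 30 + 24 = 681.

681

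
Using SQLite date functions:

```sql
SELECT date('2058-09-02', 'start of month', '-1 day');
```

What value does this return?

`start of month` rewinds 2058-09-02 to 2058-09-01.
Going back 1 day from 2058-09-01 reaches 2058-08-31 (last day of August, 31 days).

2058-08-31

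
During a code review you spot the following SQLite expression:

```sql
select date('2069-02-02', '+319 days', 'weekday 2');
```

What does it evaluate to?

Applying '+319 days' to 2069-02-02: counting 319 days forward gives 2069-12-18.
`weekday 2` advances to the next Tuesday; 2069-12-18 is a Wednesday, so it moves forward to 2069-12-24.

2069-12-24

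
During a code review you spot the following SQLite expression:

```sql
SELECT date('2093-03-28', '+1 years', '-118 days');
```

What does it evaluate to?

Adding +1 year to 2093-03-28 gives 2094-03-28.
Applying '-118 days' to 2094-03-28: counting 118 days back gives 2093-11-30.

2093-11-30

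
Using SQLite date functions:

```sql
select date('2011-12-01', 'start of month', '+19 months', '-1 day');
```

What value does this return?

`start of month` rewinds 2011-12-01 to 2011-12-01.
Adding +19 months to 2011-12-01 gives 2013-07-01.
Going back 1 day from 2013-07-01 reaches 2013-06-30 (last day of June, 30 days).

2013-06-30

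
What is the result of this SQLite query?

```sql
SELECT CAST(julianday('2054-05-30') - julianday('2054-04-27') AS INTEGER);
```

33

3 days remain in April 2054 after the 27th (30 − 27).
Then 30 days into May 2054.
Total: 3 + 30 = 33.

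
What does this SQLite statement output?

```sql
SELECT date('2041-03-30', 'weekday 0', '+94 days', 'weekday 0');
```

2041-07-07

`weekday 0` advances to the next Sunday; 2041-03-30 is a Saturday, so it moves forward to 2041-03-31.
Applying '+94 days' to 2041-03-31: counting 94 days forward gives 2041-07-03.
`weekday 0` advances to the next Sunday; 2041-07-03 is a Wednesday, so it moves forward to 2041-07-07.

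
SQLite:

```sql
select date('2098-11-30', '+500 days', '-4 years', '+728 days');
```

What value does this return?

Applying '+500 days' to 2098-11-30: counting 500 days forward gives 2100-04-14.
Adding -4 years to 2100-04-14 gives 2096-04-14.
Applying '+728 days' to 2096-04-14: counting 728 days forward gives 2098-04-12.

2098-04-12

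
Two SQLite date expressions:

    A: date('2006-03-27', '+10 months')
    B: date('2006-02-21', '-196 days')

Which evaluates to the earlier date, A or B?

B

A = 2007-01-27.
B = 2005-08-09.
B is earlier.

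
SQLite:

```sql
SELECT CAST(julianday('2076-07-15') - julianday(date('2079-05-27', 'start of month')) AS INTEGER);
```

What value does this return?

-1020

`start of month` rewinds 2079-05-27 to 2079-05-01.
16 days remain in July 2076 after the 15th (31 − 15).
Full months from August 2076 through April 2079 contribute their day counts.
Then 1 day into May 2079.
Total: 16 + 31 + 30 + 31 + 30 + 31 + 31 + 28 + 31 + 30 + 31 + 30 + 31 + 31 + 30 + 31 + 30 + 31 + 31 + 28 + 31 + 30 + 31 + 30 + 31 + 31 + 30 + 31 + 30 + 31 + 31 + 28 + 31 + 30 + 1 = 1020.
The subtraction is earlier − later, so the result is −1020 → -1020.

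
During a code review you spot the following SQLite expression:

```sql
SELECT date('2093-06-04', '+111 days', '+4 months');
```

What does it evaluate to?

Applying '+111 days' to 2093-06-04: counting 111 days forward gives 2093-09-23.
Adding +4 months to 2093-09-23 gives 2094-01-23.

2094-01-23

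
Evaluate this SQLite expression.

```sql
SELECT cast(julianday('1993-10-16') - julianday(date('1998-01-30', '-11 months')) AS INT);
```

-1233

Adding -11 months to 1998-01-30 targets 1997-02-30. February 1997 has only 28 days, so SQLite normalizes the 2-day overflow forward to 1997-03-02.
15 days remain in October 1993 after the 16th (31 − 16).
Full months from November 1993 through February 1997 contribute their day counts.
Then 2 days into March 1997.
Total: 15 + 30 + 31 + 31 + 28 + 31 + 30 + 31 + 30 + 31 + 31 + 30 + 31 + 30 + 31 + 31 + 28 + 31 + 30 + 31 + 30 + 31 + 31 + 30 + 31 + 30 + 31 + 31 + 29 + 31 + 30 + 31 + 30 + 31 + 31 + 30 + 31 + 30 + 31 + 31 + 28 + 2 = 1233.
The subtraction is earlier − later, so the result is −1233 → -1233.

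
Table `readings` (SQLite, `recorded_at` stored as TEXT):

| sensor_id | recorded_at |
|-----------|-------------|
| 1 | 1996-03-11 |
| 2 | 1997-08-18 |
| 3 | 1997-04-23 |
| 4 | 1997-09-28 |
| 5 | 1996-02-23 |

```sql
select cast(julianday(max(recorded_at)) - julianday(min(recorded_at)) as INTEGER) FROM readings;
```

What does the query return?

MIN = 1996-02-23, MAX = 1997-09-28.
6 days remain in February 1996 after the 23rd (29 − 23).
Full months from March 1996 through August 1997 contribute their day counts.
Then 28 days into September 1997.
Total: 6 + 31 + 30 + 31 + 30 + 31 + 31 + 30 + 31 + 30 + 31 + 31 + 28 + 31 + 30 + 31 + 30 + 31 + 31 + 28 = 583.

583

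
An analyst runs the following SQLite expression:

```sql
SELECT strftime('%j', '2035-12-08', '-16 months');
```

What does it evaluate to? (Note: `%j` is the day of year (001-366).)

220

First apply '-16 months': 2035-12-08 → 2034-08-08.
Day-of-year for 2034-08-08: days since 2034-01-01 inclusive = 220, zero-padded to 220.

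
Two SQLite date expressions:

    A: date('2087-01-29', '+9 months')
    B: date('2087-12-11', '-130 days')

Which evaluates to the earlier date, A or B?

B

A = 2087-10-29.
B = 2087-08-03.
B is earlier.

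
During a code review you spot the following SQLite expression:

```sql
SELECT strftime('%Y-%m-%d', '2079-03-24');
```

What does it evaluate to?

`%Y-%m-%d` extracts the ISO date: 2079-03-24.

2079-03-24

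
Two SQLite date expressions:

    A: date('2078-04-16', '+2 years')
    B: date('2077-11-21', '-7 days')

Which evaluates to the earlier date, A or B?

A = 2080-04-16.
B = 2077-11-14.
B is earlier.

B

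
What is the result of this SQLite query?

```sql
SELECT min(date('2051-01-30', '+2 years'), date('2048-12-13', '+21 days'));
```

2049-01-03

date('2051-01-30', '+2 years') → 2053-01-30.
date('2048-12-13', '+21 days') → 2049-01-03.
Earlier of the two is 2049-01-03.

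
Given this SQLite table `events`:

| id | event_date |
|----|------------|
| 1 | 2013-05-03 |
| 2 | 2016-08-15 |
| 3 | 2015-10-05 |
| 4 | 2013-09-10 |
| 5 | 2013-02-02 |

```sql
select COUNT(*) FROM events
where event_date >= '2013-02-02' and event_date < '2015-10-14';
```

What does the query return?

Rows in [2013-02-02, 2015-10-14): 2013-05-03, 2015-10-05, 2013-09-10, 2013-02-02 → 4 rows.

4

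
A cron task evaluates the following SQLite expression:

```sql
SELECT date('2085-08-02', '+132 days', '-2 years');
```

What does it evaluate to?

2083-12-12

Applying '+132 days' to 2085-08-02: counting 132 days forward gives 2085-12-12.
Adding -2 years to 2085-12-12 gives 2083-12-12.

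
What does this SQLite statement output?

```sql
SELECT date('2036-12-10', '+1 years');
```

2037-12-10

Adding +1 year to 2036-12-10 gives 2037-12-10.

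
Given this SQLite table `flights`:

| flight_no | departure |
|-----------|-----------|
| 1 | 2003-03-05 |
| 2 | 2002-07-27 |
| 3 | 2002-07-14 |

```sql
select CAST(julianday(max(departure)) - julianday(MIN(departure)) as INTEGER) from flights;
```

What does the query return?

234

MIN = 2002-07-14, MAX = 2003-03-05.
17 days remain in July 2002 after the 14th (31 − 14).
Full months from August 2002 through February 2003 contribute their day counts.
Then 5 days into March 2003.
Total: 17 + 31 + 30 + 31 + 30 + 31 + 31 + 28 + 5 = 234.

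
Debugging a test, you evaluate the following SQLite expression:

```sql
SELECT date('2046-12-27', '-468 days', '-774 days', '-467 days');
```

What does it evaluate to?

2042-04-23

Applying '-468 days' to 2046-12-27: counting 468 days back gives 2045-09-15.
Applying '-774 days' to 2045-09-15: counting 774 days back gives 2043-08-03.
Applying '-467 days' to 2043-08-03: counting 467 days back gives 2042-04-23.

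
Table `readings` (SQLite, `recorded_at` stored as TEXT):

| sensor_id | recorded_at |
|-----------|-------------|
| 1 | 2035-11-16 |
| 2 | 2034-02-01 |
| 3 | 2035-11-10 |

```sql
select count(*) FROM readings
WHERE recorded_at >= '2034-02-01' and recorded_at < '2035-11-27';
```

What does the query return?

Rows in [2034-02-01, 2035-11-27): 2035-11-16, 2034-02-01, 2035-11-10 → 3 rows.

3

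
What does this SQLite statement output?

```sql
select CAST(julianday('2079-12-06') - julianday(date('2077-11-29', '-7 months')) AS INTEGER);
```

Adding -7 months to 2077-11-29 gives 2077-04-29.
1 day remains in April 2077 after the 29th (30 − 29).
Full months from May 2077 through November 2079 contribute their day counts.
Then 6 days into December 2079.
Total: 1 + 31 + 30 + 31 + 31 + 30 + 31 + 30 + 31 + 31 + 28 + 31 + 30 + 31 + 30 + 31 + 31 + 30 + 31 + 30 + 31 + 31 + 28 + 31 + 30 + 31 + 30 + 31 + 31 + 30 + 31 + 30 + 6 = 951.

951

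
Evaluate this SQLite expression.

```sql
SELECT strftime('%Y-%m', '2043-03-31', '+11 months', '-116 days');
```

First apply '+11 months', '-116 days': 2043-03-31 → 2043-11-07.
`%Y-%m` extracts the year-month: 2043-11.

2043-11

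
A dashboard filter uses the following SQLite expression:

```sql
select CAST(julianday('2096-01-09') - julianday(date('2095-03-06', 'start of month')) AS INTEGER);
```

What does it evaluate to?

`start of month` rewinds 2095-03-06 to 2095-03-01.
30 days remain in March 2095 after the 1st (31 − 1).
Full months from April 2095 through December 2095 contribute their day counts.
Then 9 days into January 2096.
Total: 30 + 30 + 31 + 30 + 31 + 31 + 30 + 31 + 30 + 31 + 9 = 314.

314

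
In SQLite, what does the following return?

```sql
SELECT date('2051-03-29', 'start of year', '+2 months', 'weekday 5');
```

2051-03-03

`start of year` rewinds 2051-03-29 to 2051-01-01.
Adding +2 months to 2051-01-01 gives 2051-03-01.
`weekday 5` advances to the next Friday; 2051-03-01 is a Wednesday, so it moves forward to 2051-03-03.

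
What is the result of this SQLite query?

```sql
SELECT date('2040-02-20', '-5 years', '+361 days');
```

2036-02-16

Adding -5 years to 2040-02-20 gives 2035-02-20.
Applying '+361 days' to 2035-02-20: counting 361 days forward gives 2036-02-16.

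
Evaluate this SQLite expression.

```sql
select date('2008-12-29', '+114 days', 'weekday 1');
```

2009-04-27

Applying '+114 days' to 2008-12-29: counting 114 days forward gives 2009-04-22.
`weekday 1` advances to the next Monday; 2009-04-22 is a Wednesday, so it moves forward to 2009-04-27.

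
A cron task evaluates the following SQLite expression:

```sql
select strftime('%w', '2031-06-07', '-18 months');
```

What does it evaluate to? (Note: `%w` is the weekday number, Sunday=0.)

First apply '-18 months': 2031-06-07 → 2029-12-07.
2029-12-07 is a Friday; with Sunday=0 that is 5.

5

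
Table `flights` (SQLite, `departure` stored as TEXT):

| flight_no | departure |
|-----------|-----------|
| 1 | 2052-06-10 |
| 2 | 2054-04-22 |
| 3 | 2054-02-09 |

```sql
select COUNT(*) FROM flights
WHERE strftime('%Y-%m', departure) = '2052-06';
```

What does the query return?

Rows with year-month 2052-06: 2052-06-10 → 1.

1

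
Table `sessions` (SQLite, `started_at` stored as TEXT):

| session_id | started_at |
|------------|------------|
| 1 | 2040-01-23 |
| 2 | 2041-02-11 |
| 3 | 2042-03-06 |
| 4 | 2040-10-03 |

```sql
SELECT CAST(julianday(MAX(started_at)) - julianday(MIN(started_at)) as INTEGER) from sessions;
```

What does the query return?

MIN = 2040-01-23, MAX = 2042-03-06.
8 days remain in January 2040 after the 23rd (31 − 23).
Full months from February 2040 through February 2042 contribute their day counts.
Then 6 days into March 2042.
Total: 8 + 29 + 31 + 30 + 31 + 30 + 31 + 31 + 30 + 31 + 30 + 31 + 31 + 28 + 31 + 30 + 31 + 30 + 31 + 31 + 30 + 31 + 30 + 31 + 31 + 28 + 6 = 773.

773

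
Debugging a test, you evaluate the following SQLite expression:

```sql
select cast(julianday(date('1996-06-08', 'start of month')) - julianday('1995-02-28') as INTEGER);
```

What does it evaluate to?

459

`start of month` rewinds 1996-06-08 to 1996-06-01.
0 days remain in February 1995 after the 28th (28 − 28).
Full months from March 1995 through May 1996 contribute their day counts.
Then 1 day into June 1996.
Total: 0 + 31 + 30 + 31 + 30 + 31 + 31 + 30 + 31 + 30 + 31 + 31 + 29 + 31 + 30 + 31 + 1 = 459.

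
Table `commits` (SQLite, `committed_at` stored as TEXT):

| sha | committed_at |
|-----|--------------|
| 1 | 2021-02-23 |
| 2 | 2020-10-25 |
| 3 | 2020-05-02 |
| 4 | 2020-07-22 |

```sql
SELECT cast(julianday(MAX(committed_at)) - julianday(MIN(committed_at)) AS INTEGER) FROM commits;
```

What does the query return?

297

MIN = 2020-05-02, MAX = 2021-02-23.
29 days remain in May 2020 after the 2nd (31 − 2).
Full months from June 2020 through January 2021 contribute their day counts.
Then 23 days into February 2021.
Total: 29 + 30 + 31 + 31 + 30 + 31 + 30 + 31 + 31 + 23 = 297.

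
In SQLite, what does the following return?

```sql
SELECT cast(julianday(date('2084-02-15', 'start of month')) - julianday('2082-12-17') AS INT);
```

411

`start of month` rewinds 2084-02-15 to 2084-02-01.
14 days remain in December 2082 after the 17th (31 − 17).
Full months from January 2083 through January 2084 contribute their day counts.
Then 1 day into February 2084.
Total: 14 + 31 + 28 + 31 + 30 + 31 + 30 + 31 + 31 + 30 + 31 + 30 + 31 + 31 + 1 = 411.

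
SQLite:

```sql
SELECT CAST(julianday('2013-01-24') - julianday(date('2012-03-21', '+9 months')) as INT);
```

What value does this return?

34

Adding +9 months to 2012-03-21 gives 2012-12-21.
10 days remain in December 2012 after the 21st (31 − 21).
Then 24 days into January 2013.
Total: 10 + 24 = 34.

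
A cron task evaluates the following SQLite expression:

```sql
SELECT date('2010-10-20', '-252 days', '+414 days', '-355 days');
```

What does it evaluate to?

2010-04-10

Applying '-252 days' to 2010-10-20: counting 252 days back gives 2010-02-10.
Applying '+414 days' to 2010-02-10: counting 414 days forward gives 2011-03-31.
Applying '-355 days' to 2011-03-31: counting 355 days back gives 2010-04-10.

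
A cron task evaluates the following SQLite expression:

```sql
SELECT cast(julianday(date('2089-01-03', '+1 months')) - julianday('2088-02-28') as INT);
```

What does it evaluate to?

Adding +1 month to 2089-01-03 gives 2089-02-03.
1 day remains in February 2088 after the 28th (29 − 28).
Full months from March 2088 through January 2089 contribute their day counts.
Then 3 days into February 2089.
Total: 1 + 31 + 30 + 31 + 30 + 31 + 31 + 30 + 31 + 30 + 31 + 31 + 3 = 341.

341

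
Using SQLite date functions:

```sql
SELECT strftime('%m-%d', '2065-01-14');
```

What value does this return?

01-14

`%m-%d` extracts the month-day: 01-14.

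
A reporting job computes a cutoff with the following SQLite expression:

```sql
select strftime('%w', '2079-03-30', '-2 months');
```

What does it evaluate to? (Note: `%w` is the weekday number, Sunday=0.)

1

First apply '-2 months': 2079-03-30 → 2079-01-30.
2079-01-30 is a Monday; with Sunday=0 that is 1.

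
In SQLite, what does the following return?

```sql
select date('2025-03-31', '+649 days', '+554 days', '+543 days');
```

2030-01-10

Applying '+649 days' to 2025-03-31: counting 649 days forward gives 2027-01-09.
Applying '+554 days' to 2027-01-09: counting 554 days forward gives 2028-07-16.
Applying '+543 days' to 2028-07-16: counting 543 days forward gives 2030-01-10.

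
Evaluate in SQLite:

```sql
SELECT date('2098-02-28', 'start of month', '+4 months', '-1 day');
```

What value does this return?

2098-05-31

`start of month` rewinds 2098-02-28 to 2098-02-01.
Adding +4 months to 2098-02-01 gives 2098-06-01.
Going back 1 day from 2098-06-01 reaches 2098-05-31 (last day of May, 31 days).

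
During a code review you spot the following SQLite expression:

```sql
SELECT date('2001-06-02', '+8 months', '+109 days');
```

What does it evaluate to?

2002-05-22

Adding +8 months to 2001-06-02 gives 2002-02-02.
Applying '+109 days' to 2002-02-02: counting 109 days forward gives 2002-05-22.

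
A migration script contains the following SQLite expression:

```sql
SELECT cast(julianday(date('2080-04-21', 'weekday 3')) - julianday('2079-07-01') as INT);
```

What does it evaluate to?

`weekday 3` advances to the next Wednesday; 2080-04-21 is a Sunday, so it moves forward to 2080-04-24.
30 days remain in July 2079 after the 1st (31 − 1).
Full months from August 2079 through March 2080 contribute their day counts.
Then 24 days into April 2080.
Total: 30 + 31 + 30 + 31 + 30 + 31 + 31 + 29 + 31 + 24 = 298.

298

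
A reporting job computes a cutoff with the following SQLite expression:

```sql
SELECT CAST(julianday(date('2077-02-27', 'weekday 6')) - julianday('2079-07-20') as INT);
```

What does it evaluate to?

`weekday 6` advances to the next Saturday; 2077-02-27 is already a Saturday, so it stays at 2077-02-27.
1 day remains in February 2077 after the 27th (28 − 27).
Full months from March 2077 through June 2079 contribute their day counts.
Then 20 days into July 2079.
Total: 1 + 31 + 30 + 31 + 30 + 31 + 31 + 30 + 31 + 30 + 31 + 31 + 28 + 31 + 30 + 31 + 30 + 31 + 31 + 30 + 31 + 30 + 31 + 31 + 28 + 31 + 30 + 31 + 30 + 20 = 873.
The subtraction is earlier − later, so the result is −873 → -873.

-873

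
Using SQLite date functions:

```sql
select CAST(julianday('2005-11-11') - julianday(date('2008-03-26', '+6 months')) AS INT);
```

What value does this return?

Adding +6 months to 2008-03-26 gives 2008-09-26.
19 days remain in November 2005 after the 11th (30 − 11).
Full months from December 2005 through August 2008 contribute their day counts.
Then 26 days into September 2008.
Total: 19 + 31 + 31 + 28 + 31 + 30 + 31 + 30 + 31 + 31 + 30 + 31 + 30 + 31 + 31 + 28 + 31 + 30 + 31 + 30 + 31 + 31 + 30 + 31 + 30 + 31 + 31 + 29 + 31 + 30 + 31 + 30 + 31 + 31 + 26 = 1050.
The subtraction is earlier − later, so the result is −1050 → -1050.

-1050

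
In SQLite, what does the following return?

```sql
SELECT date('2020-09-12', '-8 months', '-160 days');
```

Adding -8 months to 2020-09-12 gives 2020-01-12.
Applying '-160 days' to 2020-01-12: counting 160 days back gives 2019-08-05.

2019-08-05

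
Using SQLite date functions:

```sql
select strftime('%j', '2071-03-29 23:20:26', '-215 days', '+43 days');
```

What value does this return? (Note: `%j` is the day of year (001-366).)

First apply '-215 days', '+43 days': 2071-03-29 23:20:26 → 2070-10-08 23:20:26.
Day-of-year for 2070-10-08: days since 2070-01-01 inclusive = 281, zero-padded to 281.

281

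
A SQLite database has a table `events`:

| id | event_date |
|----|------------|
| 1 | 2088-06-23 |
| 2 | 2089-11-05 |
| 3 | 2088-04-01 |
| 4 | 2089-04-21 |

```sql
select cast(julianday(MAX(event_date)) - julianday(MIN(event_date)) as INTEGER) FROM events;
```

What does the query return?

MIN = 2088-04-01, MAX = 2089-11-05.
29 days remain in April 2088 after the 1st (30 − 1).
Full months from May 2088 through October 2089 contribute their day counts.
Then 5 days into November 2089.
Total: 29 + 31 + 30 + 31 + 31 + 30 + 31 + 30 + 31 + 31 + 28 + 31 + 30 + 31 + 30 + 31 + 31 + 30 + 31 + 5 = 583.

583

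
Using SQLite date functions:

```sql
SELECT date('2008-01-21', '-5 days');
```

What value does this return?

Going back 5 days within January lands on 2008-01-16.

2008-01-16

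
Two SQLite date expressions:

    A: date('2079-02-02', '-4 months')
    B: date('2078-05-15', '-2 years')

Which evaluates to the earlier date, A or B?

A = 2078-10-02.
B = 2076-05-15.
B is earlier.

B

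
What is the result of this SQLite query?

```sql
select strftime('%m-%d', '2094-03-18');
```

03-18

`%m-%d` extracts the month-day: 03-18.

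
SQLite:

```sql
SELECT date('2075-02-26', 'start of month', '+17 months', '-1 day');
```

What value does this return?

2076-06-30

`start of month` rewinds 2075-02-26 to 2075-02-01.
Adding +17 months to 2075-02-01 gives 2076-07-01.
Going back 1 day from 2076-07-01 reaches 2076-06-30 (last day of June, 30 days).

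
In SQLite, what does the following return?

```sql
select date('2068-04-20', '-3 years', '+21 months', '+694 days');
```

2068-12-14

Adding -3 years to 2068-04-20 gives 2065-04-20.
Adding +21 months to 2065-04-20 gives 2067-01-20.
Applying '+694 days' to 2067-01-20: counting 694 days forward gives 2068-12-14.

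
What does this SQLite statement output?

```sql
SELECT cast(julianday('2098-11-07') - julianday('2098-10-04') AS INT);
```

27 days remain in October 2098 after the 4th (31 − 4).
Then 7 days into November 2098.
Total: 27 + 7 = 34.

34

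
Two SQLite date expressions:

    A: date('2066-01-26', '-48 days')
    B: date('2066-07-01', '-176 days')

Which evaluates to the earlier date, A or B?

A

A = 2065-12-09.
B = 2066-01-06.
A is earlier.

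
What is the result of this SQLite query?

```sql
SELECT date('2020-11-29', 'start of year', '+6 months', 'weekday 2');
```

`start of year` rewinds 2020-11-29 to 2020-01-01.
Adding +6 months to 2020-01-01 gives 2020-07-01.
`weekday 2` advances to the next Tuesday; 2020-07-01 is a Wednesday, so it moves forward to 2020-07-07.

2020-07-07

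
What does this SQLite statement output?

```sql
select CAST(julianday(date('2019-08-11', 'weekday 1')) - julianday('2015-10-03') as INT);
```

1409

`weekday 1` advances to the next Monday; 2019-08-11 is a Sunday, so it moves forward to 2019-08-12.
28 days remain in October 2015 after the 3rd (31 − 3).
Full months from November 2015 through July 2019 contribute their day counts.
Then 12 days into August 2019.
Total: 28 + 30 + 31 + 31 + 29 + 31 + 30 + 31 + 30 + 31 + 31 + 30 + 31 + 30 + 31 + 31 + 28 + 31 + 30 + 31 + 30 + 31 + 31 + 30 + 31 + 30 + 31 + 31 + 28 + 31 + 30 + 31 + 30 + 31 + 31 + 30 + 31 + 30 + 31 + 31 + 28 + 31 + 30 + 31 + 30 + 31 + 12 = 1409.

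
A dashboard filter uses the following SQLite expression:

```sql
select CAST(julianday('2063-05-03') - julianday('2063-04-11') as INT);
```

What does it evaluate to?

22

19 days remain in April 2063 after the 11th (30 − 11).
Then 3 days into May 2063.
Total: 19 + 3 = 22.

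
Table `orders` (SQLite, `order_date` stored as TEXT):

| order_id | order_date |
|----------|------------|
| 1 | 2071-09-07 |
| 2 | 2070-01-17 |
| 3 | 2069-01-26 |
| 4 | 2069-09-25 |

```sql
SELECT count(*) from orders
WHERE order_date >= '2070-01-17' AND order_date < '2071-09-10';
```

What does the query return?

2

Rows in [2070-01-17, 2071-09-10): 2071-09-07, 2070-01-17 → 2 rows.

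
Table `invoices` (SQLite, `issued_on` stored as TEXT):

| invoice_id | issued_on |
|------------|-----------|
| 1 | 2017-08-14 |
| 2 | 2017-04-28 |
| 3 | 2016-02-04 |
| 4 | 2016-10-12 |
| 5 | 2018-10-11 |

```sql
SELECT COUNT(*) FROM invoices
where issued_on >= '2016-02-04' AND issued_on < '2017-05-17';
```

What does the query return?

3

Rows in [2016-02-04, 2017-05-17): 2017-04-28, 2016-02-04, 2016-10-12 → 3 rows.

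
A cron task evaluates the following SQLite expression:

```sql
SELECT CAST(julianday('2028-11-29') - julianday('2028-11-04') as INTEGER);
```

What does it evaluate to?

Both dates are in November 2028: 29 − 4 = 25.

25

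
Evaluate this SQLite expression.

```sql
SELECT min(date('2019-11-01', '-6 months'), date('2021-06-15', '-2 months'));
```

date('2019-11-01', '-6 months') → 2019-05-01.
date('2021-06-15', '-2 months') → 2021-04-15.
Earlier of the two is 2019-05-01.

2019-05-01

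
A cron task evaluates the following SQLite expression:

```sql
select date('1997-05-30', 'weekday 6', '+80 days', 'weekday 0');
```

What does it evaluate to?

1997-08-24

`weekday 6` advances to the next Saturday; 1997-05-30 is a Friday, so it moves forward to 1997-05-31.
Applying '+80 days' to 1997-05-31: counting 80 days forward gives 1997-08-19.
`weekday 0` advances to the next Sunday; 1997-08-19 is a Tuesday, so it moves forward to 1997-08-24.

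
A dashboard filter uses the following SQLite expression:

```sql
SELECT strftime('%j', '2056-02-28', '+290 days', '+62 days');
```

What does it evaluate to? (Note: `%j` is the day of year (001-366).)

First apply '+290 days', '+62 days': 2056-02-28 → 2057-02-14.
Day-of-year for 2057-02-14: days since 2057-01-01 inclusive = 45, zero-padded to 045.

045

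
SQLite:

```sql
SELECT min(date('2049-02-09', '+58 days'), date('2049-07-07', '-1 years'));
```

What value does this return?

date('2049-02-09', '+58 days') → 2049-04-08.
date('2049-07-07', '-1 years') → 2048-07-07.
Earlier of the two is 2048-07-07.

2048-07-07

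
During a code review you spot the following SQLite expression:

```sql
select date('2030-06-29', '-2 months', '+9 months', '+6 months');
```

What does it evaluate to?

Adding -2 months to 2030-06-29 gives 2030-04-29.
Adding +9 months to 2030-04-29 gives 2031-01-29.
Adding +6 months to 2031-01-29 gives 2031-07-29.

2031-07-29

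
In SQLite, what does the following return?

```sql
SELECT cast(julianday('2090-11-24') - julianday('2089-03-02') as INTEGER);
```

632

29 days remain in March 2089 after the 2nd (31 − 2).
Full months from April 2089 through October 2090 contribute their day counts.
Then 24 days into November 2090.
Total: 29 + 30 + 31 + 30 + 31 + 31 + 30 + 31 + 30 + 31 + 31 + 28 + 31 + 30 + 31 + 30 + 31 + 31 + 30 + 31 + 24 = 632.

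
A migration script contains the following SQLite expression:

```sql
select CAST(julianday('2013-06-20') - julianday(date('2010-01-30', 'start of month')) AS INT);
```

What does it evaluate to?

`start of month` rewinds 2010-01-30 to 2010-01-01.
30 days remain in January 2010 after the 1st (31 − 1).
Full months from February 2010 through May 2013 contribute their day counts.
Then 20 days into June 2013.
Total: 30 + 28 + 31 + 30 + 31 + 30 + 31 + 31 + 30 + 31 + 30 + 31 + 31 + 28 + 31 + 30 + 31 + 30 + 31 + 31 + 30 + 31 + 30 + 31 + 31 + 29 + 31 + 30 + 31 + 30 + 31 + 31 + 30 + 31 + 30 + 31 + 31 + 28 + 31 + 30 + 31 + 20 = 1266.

1266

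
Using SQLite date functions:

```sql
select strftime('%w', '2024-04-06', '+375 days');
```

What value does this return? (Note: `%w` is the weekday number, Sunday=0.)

First apply '+375 days': 2024-04-06 → 2025-04-16.
2025-04-16 is a Wednesday; with Sunday=0 that is 3.

3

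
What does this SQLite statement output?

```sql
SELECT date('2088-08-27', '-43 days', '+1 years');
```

Applying '-43 days' to 2088-08-27: counting 43 days back gives 2088-07-15.
Adding +1 year to 2088-07-15 gives 2089-07-15.

2089-07-15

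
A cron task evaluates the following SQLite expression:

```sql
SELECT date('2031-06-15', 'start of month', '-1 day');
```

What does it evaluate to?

2031-05-31

`start of month` rewinds 2031-06-15 to 2031-06-01.
Going back 1 day from 2031-06-01 reaches 2031-05-31 (last day of May, 31 days).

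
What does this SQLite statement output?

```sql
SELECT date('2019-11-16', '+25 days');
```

November 2019 has 30 days; 14 remain after the 16th, so 15 days reach 2019-12-01.
Advancing 10 more days within December lands on 2019-12-11.

2019-12-11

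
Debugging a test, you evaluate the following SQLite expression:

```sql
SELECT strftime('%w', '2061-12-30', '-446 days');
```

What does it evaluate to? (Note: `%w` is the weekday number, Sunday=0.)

First apply '-446 days': 2061-12-30 → 2060-10-10.
2060-10-10 is a Sunday; with Sunday=0 that is 0.

0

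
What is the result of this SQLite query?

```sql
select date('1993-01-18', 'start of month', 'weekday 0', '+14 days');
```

`start of month` rewinds 1993-01-18 to 1993-01-01.
`weekday 0` advances to the next Sunday; 1993-01-01 is a Friday, so it moves forward to 1993-01-03.
Advancing 14 more days within January lands on 1993-01-17.

1993-01-17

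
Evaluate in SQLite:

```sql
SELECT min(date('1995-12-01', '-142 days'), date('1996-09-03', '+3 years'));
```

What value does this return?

1995-07-12

date('1995-12-01', '-142 days') → 1995-07-12.
date('1996-09-03', '+3 years') → 1999-09-03.
Earlier of the two is 1995-07-12.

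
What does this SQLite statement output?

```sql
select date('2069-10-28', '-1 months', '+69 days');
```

2069-12-06

Adding -1 month to 2069-10-28 gives 2069-09-28.
Applying '+69 days' to 2069-09-28: counting 69 days forward gives 2069-12-06.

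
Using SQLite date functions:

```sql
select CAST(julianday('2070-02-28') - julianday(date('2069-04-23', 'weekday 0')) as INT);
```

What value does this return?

306

`weekday 0` advances to the next Sunday; 2069-04-23 is a Tuesday, so it moves forward to 2069-04-28.
2 days remain in April 2069 after the 28th (30 − 28).
Full months from May 2069 through January 2070 contribute their day counts.
Then 28 days into February 2070.
Total: 2 + 31 + 30 + 31 + 31 + 30 + 31 + 30 + 31 + 31 + 28 = 306.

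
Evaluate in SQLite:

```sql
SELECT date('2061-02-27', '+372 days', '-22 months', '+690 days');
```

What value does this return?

2062-03-27

Applying '+372 days' to 2061-02-27: counting 372 days forward gives 2062-03-06.
Adding -22 months to 2062-03-06 gives 2060-05-06.
Applying '+690 days' to 2060-05-06: counting 690 days forward gives 2062-03-27.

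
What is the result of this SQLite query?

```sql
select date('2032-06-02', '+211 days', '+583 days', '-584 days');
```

2032-12-29

Applying '+211 days' to 2032-06-02: counting 211 days forward gives 2032-12-30.
Applying '+583 days' to 2032-12-30: counting 583 days forward gives 2034-08-05.
Applying '-584 days' to 2034-08-05: counting 584 days back gives 2032-12-29.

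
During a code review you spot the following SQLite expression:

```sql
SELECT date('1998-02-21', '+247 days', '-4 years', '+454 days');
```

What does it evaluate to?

1996-01-23

Applying '+247 days' to 1998-02-21: counting 247 days forward gives 1998-10-26.
Adding -4 years to 1998-10-26 gives 1994-10-26.
Applying '+454 days' to 1994-10-26: counting 454 days forward gives 1996-01-23.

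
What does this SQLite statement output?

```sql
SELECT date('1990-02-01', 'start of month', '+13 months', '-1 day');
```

`start of month` rewinds 1990-02-01 to 1990-02-01.
Adding +13 months to 1990-02-01 gives 1991-03-01.
Going back 1 day from 1991-03-01 reaches 1991-02-28 (last day of February, 28 days).

1991-02-28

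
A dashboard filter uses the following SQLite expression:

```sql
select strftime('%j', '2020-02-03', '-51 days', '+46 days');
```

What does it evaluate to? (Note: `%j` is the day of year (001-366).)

First apply '-51 days', '+46 days': 2020-02-03 → 2020-01-29.
Day-of-year for 2020-01-29: days since 2020-01-01 inclusive = 29, zero-padded to 029.

029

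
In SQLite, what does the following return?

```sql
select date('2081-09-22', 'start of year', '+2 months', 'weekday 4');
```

`start of year` rewinds 2081-09-22 to 2081-01-01.
Adding +2 months to 2081-01-01 gives 2081-03-01.
`weekday 4` advances to the next Thursday; 2081-03-01 is a Saturday, so it moves forward to 2081-03-06.

2081-03-06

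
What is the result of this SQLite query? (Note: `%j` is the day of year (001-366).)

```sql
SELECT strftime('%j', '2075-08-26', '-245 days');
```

358

First apply '-245 days': 2075-08-26 → 2074-12-24.
Day-of-year for 2074-12-24: days since 2074-01-01 inclusive = 358, zero-padded to 358.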